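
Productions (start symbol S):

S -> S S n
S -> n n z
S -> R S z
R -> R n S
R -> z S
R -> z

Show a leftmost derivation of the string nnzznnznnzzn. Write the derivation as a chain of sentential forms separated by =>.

S => SSn => nnzSn => nnzRSzn => nnzzSSzn => nnzznnzSzn => nnzznnznnzzn

S => SSn   [S -> S S n]
SSn => nnzSn   [S -> n n z]
nnzSn => nnzRSzn   [S -> R S z]
nnzRSzn => nnzzSSzn   [R -> z S]
nnzzSSzn => nnzznnzSzn   [S -> n n z]
nnzznnzSzn => nnzznnznnzzn   [S -> n n z]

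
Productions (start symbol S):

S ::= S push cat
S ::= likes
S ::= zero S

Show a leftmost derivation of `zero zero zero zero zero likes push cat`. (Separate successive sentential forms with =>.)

S => S push cat   [S ::= S push cat]
S push cat => zero S push cat   [S ::= zero S]
zero S push cat => zero zero S push cat   [S ::= zero S]
zero zero S push cat => zero zero zero S push cat   [S ::= zero S]
zero zero zero S push cat => zero zero zero zero S push cat   [S ::= zero S]
zero zero zero zero S push cat => zero zero zero zero zero S push cat   [S ::= zero S]
zero zero zero zero zero S push cat => zero zero zero zero zero likes push cat   [S ::= likes]

S => S push cat => zero S push cat => zero zero S push cat => zero zero zero S push cat => zero zero zero zero S push cat => zero zero zero zero zero S push cat => zero zero zero zero zero likes push cat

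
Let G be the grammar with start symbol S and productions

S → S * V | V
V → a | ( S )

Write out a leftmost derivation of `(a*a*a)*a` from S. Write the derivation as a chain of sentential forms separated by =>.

S => S*V => V*V => (S)*V => (S*V)*V => (S*V*V)*V => (V*V*V)*V => (a*V*V)*V => (a*a*V)*V => (a*a*a)*V => (a*a*a)*a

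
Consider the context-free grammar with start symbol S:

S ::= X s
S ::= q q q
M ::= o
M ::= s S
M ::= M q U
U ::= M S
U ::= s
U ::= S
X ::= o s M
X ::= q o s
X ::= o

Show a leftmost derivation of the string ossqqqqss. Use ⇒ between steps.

S ⇒ Xs ⇒ osMs ⇒ osMqUs ⇒ ossSqUs ⇒ ossqqqqUs ⇒ ossqqqqss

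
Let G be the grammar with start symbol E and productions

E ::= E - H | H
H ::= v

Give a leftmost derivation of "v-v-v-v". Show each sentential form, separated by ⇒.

E ⇒ E-H ⇒ E-H-H ⇒ E-H-H-H ⇒ H-H-H-H ⇒ v-H-H-H ⇒ v-v-H-H ⇒ v-v-v-H ⇒ v-v-v-v

E ⇒ E-H   [E ::= E - H]
E-H ⇒ E-H-H   [E ::= E - H]
E-H-H ⇒ E-H-H-H   [E ::= E - H]
E-H-H-H ⇒ H-H-H-H   [E ::= H]
H-H-H-H ⇒ v-H-H-H   [H ::= v]
v-H-H-H ⇒ v-v-H-H   [H ::= v]
v-v-H-H ⇒ v-v-v-H   [H ::= v]
v-v-v-H ⇒ v-v-v-v   [H ::= v]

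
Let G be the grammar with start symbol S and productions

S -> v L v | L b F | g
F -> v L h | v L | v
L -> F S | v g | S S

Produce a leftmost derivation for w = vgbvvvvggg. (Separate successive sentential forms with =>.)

S => LbF => vgbF => vgbvL => vgbvFS => vgbvvLS => vgbvvFSS => vgbvvvLSS => vgbvvvvgSS => vgbvvvvggS => vgbvvvvggg

S => LbF   [S -> L b F]
LbF => vgbF   [L -> v g]
vgbF => vgbvL   [F -> v L]
vgbvL => vgbvFS   [L -> F S]
vgbvFS => vgbvvLS   [F -> v L]
vgbvvLS => vgbvvFSS   [L -> F S]
vgbvvFSS => vgbvvvLSS   [F -> v L]
vgbvvvLSS => vgbvvvvgSS   [L -> v g]
vgbvvvvgSS => vgbvvvvggS   [S -> g]
vgbvvvvggS => vgbvvvvggg   [S -> g]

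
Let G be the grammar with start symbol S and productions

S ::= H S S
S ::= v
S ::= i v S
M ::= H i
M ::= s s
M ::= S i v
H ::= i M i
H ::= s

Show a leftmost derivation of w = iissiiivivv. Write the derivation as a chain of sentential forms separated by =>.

S => HSS => iMiSS => iHiiSS => iiMiiiSS => iissiiiSS => iissiiivS => iissiiivivS => iissiiivivv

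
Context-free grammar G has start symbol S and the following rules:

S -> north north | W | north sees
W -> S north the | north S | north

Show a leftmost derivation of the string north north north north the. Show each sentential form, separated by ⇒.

S ⇒ W ⇒ S north the ⇒ W north the ⇒ north S north the ⇒ north north north north the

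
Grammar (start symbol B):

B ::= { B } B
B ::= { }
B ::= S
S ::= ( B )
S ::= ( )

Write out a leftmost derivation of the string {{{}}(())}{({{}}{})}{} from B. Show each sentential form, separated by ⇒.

B ⇒ {B}B ⇒ {{B}B}B ⇒ {{{}}B}B ⇒ {{{}}S}B ⇒ {{{}}(B)}B ⇒ {{{}}(S)}B ⇒ {{{}}(())}B ⇒ {{{}}(())}{B}B ⇒ {{{}}(())}{S}B ⇒ {{{}}(())}{(B)}B ⇒ {{{}}(())}{({B}B)}B ⇒ {{{}}(())}{({{}}B)}B ⇒ {{{}}(())}{({{}}{})}B ⇒ {{{}}(())}{({{}}{})}{}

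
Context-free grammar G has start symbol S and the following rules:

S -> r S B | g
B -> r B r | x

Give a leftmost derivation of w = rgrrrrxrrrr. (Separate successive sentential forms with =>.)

S => rSB => rgB => rgrBr => rgrrBrr => rgrrrBrrr => rgrrrrBrrrr => rgrrrrxrrrr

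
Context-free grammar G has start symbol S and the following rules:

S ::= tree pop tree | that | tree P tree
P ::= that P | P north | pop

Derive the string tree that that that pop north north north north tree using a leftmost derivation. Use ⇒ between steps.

S ⇒ tree P tree ⇒ tree P north tree ⇒ tree P north north tree ⇒ tree P north north north tree ⇒ tree that P north north north tree ⇒ tree that that P north north north tree ⇒ tree that that that P north north north tree ⇒ tree that that that P north north north north tree ⇒ tree that that that pop north north north north tree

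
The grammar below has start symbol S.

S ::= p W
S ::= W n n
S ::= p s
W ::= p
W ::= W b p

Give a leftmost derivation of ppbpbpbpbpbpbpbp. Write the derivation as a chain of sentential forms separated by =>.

S => pW   [S ::= p W]
pW => pWbp   [W ::= W b p]
pWbp => pWbpbp   [W ::= W b p]
pWbpbp => pWbpbpbp   [W ::= W b p]
pWbpbpbp => pWbpbpbpbp   [W ::= W b p]
pWbpbpbpbp => pWbpbpbpbpbp   [W ::= W b p]
pWbpbpbpbpbp => pWbpbpbpbpbpbp   [W ::= W b p]
pWbpbpbpbpbpbp => pWbpbpbpbpbpbpbp   [W ::= W b p]
pWbpbpbpbpbpbpbp => ppbpbpbpbpbpbpbp   [W ::= p]

S=>pW=>pWbp=>pWbpbp=>pWbpbpbp=>pWbpbpbpbp=>pWbpbpbpbpbp=>pWbpbpbpbpbpbp=>pWbpbpbpbpbpbpbp=>ppbpbpbpbpbpbpbp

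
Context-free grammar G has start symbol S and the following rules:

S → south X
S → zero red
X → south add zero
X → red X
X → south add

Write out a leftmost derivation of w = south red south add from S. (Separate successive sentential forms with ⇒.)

S ⇒ south X ⇒ south red X ⇒ south red south add

S ⇒ south X   [S → south X]
south X ⇒ south red X   [X → red X]
south red X ⇒ south red south add   [X → south add]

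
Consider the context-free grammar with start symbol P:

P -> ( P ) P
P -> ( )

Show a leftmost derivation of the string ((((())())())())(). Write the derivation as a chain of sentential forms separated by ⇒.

P⇒(P)P⇒((P)P)P⇒(((P)P)P)P⇒((((P)P)P)P)P⇒((((())P)P)P)P⇒((((())())P)P)P⇒((((())())())P)P⇒((((())())())())P⇒((((())())())())()

P ⇒ (P)P   [P -> ( P ) P]
(P)P ⇒ ((P)P)P   [P -> ( P ) P]
((P)P)P ⇒ (((P)P)P)P   [P -> ( P ) P]
(((P)P)P)P ⇒ ((((P)P)P)P)P   [P -> ( P ) P]
((((P)P)P)P)P ⇒ ((((())P)P)P)P   [P -> ( )]
((((())P)P)P)P ⇒ ((((())())P)P)P   [P -> ( )]
((((())())P)P)P ⇒ ((((())())())P)P   [P -> ( )]
((((())())())P)P ⇒ ((((())())())())P   [P -> ( )]
((((())())())())P ⇒ ((((())())())())()   [P -> ( )]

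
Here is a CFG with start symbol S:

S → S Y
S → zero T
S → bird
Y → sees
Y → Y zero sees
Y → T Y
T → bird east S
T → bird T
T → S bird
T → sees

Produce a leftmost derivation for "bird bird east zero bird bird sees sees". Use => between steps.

S => S Y => bird Y => bird T Y => bird bird east S Y => bird bird east S Y Y => bird bird east zero T Y Y => bird bird east zero S bird Y Y => bird bird east zero bird bird Y Y => bird bird east zero bird bird sees Y => bird bird east zero bird bird sees sees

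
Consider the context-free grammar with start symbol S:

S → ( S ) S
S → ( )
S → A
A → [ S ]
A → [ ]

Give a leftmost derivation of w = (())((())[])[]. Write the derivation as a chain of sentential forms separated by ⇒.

S ⇒ (S)S ⇒ (())S ⇒ (())(S)S ⇒ (())((S)S)S ⇒ (())((())S)S ⇒ (())((())A)S ⇒ (())((())[])S ⇒ (())((())[])A ⇒ (())((())[])[]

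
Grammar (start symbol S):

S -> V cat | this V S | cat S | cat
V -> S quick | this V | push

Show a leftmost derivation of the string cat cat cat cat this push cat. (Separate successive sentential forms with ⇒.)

S ⇒ cat S ⇒ cat cat S ⇒ cat cat cat S ⇒ cat cat cat cat S ⇒ cat cat cat cat V cat ⇒ cat cat cat cat this V cat ⇒ cat cat cat cat this push cat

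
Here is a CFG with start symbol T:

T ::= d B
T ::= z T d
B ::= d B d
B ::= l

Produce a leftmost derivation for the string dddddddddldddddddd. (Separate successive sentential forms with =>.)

T => dB => ddBd => dddBdd => ddddBddd => dddddBdddd => ddddddBddddd => dddddddBdddddd => ddddddddBddddddd => dddddddddBdddddddd => dddddddddldddddddd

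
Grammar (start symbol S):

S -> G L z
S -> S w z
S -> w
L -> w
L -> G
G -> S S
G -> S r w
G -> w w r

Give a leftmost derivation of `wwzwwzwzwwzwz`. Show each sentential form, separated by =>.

S=>Swz=>GLzwz=>SSLzwz=>SwzSLzwz=>GLzwzSLzwz=>SSLzwzSLzwz=>SwzSLzwzSLzwz=>wwzSLzwzSLzwz=>wwzwLzwzSLzwz=>wwzwwzwzSLzwz=>wwzwwzwzwLzwz=>wwzwwzwzwwzwz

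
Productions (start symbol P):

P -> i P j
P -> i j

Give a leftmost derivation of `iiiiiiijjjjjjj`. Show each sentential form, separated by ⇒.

P⇒iPj⇒iiPjj⇒iiiPjjj⇒iiiiPjjjj⇒iiiiiPjjjjj⇒iiiiiiPjjjjjj⇒iiiiiiijjjjjjj

P ⇒ iPj   [P -> i P j]
iPj ⇒ iiPjj   [P -> i P j]
iiPjj ⇒ iiiPjjj   [P -> i P j]
iiiPjjj ⇒ iiiiPjjjj   [P -> i P j]
iiiiPjjjj ⇒ iiiiiPjjjjj   [P -> i P j]
iiiiiPjjjjj ⇒ iiiiiiPjjjjjj   [P -> i P j]
iiiiiiPjjjjjj ⇒ iiiiiiijjjjjjj   [P -> i j]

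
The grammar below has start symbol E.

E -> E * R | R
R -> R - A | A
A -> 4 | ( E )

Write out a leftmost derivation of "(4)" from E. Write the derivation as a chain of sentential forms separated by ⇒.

E ⇒ R   [E -> R]
R ⇒ A   [R -> A]
A ⇒ (E)   [A -> ( E )]
(E) ⇒ (R)   [E -> R]
(R) ⇒ (A)   [R -> A]
(A) ⇒ (4)   [A -> 4]

E ⇒ R ⇒ A ⇒ (E) ⇒ (R) ⇒ (A) ⇒ (4)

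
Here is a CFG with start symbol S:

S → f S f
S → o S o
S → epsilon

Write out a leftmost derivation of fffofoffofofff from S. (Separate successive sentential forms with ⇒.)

S⇒fSf⇒ffSff⇒fffSfff⇒fffoSofff⇒fffofSfofff⇒fffofoSofofff⇒fffofofSfofofff⇒fffofoffofofff

S ⇒ fSf   [S → f S f]
fSf ⇒ ffSff   [S → f S f]
ffSff ⇒ fffSfff   [S → f S f]
fffSfff ⇒ fffoSofff   [S → o S o]
fffoSofff ⇒ fffofSfofff   [S → f S f]
fffofSfofff ⇒ fffofoSofofff   [S → o S o]
fffofoSofofff ⇒ fffofofSfofofff   [S → f S f]
fffofofSfofofff ⇒ fffofoffofofff   [S → epsilon]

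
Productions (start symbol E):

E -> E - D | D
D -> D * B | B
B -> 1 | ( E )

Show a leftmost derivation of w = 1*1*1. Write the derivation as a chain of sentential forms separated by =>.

E => D   [E -> D]
D => D*B   [D -> D * B]
D*B => D*B*B   [D -> D * B]
D*B*B => B*B*B   [D -> B]
B*B*B => 1*B*B   [B -> 1]
1*B*B => 1*1*B   [B -> 1]
1*1*B => 1*1*1   [B -> 1]

E => D => D*B => D*B*B => B*B*B => 1*B*B => 1*1*B => 1*1*1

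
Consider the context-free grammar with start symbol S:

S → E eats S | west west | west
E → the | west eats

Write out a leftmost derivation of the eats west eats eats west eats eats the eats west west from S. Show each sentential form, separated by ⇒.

S ⇒ E eats S ⇒ the eats S ⇒ the eats E eats S ⇒ the eats west eats eats S ⇒ the eats west eats eats E eats S ⇒ the eats west eats eats west eats eats S ⇒ the eats west eats eats west eats eats E eats S ⇒ the eats west eats eats west eats eats the eats S ⇒ the eats west eats eats west eats eats the eats west west

S ⇒ E eats S   [S → E eats S]
E eats S ⇒ the eats S   [E → the]
the eats S ⇒ the eats E eats S   [S → E eats S]
the eats E eats S ⇒ the eats west eats eats S   [E → west eats]
the eats west eats eats S ⇒ the eats west eats eats E eats S   [S → E eats S]
the eats west eats eats E eats S ⇒ the eats west eats eats west eats eats S   [E → west eats]
the eats west eats eats west eats eats S ⇒ the eats west eats eats west eats eats E eats S   [S → E eats S]
the eats west eats eats west eats eats E eats S ⇒ the eats west eats eats west eats eats the eats S   [E → the]
the eats west eats eats west eats eats the eats S ⇒ the eats west eats eats west eats eats the eats west west   [S → west west]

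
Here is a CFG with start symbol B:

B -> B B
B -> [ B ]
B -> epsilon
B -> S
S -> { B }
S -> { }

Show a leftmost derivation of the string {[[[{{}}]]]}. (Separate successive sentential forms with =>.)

B => S => {B} => {[B]} => {[[B]]} => {[[[B]]]} => {[[[S]]]} => {[[[{B}]]]} => {[[[{S}]]]} => {[[[{{}}]]]}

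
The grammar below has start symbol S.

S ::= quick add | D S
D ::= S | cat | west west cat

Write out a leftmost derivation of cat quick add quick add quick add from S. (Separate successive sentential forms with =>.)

S => D S => cat S => cat D S => cat S S => cat D S S => cat S S S => cat quick add S S => cat quick add quick add S => cat quick add quick add quick add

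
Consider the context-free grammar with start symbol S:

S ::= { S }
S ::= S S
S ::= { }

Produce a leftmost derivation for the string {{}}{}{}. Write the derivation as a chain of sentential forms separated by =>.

S => SS   [S ::= S S]
SS => SSS   [S ::= S S]
SSS => {S}SS   [S ::= { S }]
{S}SS => {{}}SS   [S ::= { }]
{{}}SS => {{}}{}S   [S ::= { }]
{{}}{}S => {{}}{}{}   [S ::= { }]

S => SS => SSS => {S}SS => {{}}SS => {{}}{}S => {{}}{}{}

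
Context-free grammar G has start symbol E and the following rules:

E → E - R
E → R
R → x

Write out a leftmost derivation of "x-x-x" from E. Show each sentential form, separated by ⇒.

E ⇒ E-R ⇒ E-R-R ⇒ R-R-R ⇒ x-R-R ⇒ x-x-R ⇒ x-x-x

E ⇒ E-R   [E → E - R]
E-R ⇒ E-R-R   [E → E - R]
E-R-R ⇒ R-R-R   [E → R]
R-R-R ⇒ x-R-R   [R → x]
x-R-R ⇒ x-x-R   [R → x]
x-x-R ⇒ x-x-x   [R → x]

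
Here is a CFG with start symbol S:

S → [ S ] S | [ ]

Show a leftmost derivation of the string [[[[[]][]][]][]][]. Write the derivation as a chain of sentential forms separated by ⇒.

S ⇒ [S]S   [S → [ S ] S]
[S]S ⇒ [[S]S]S   [S → [ S ] S]
[[S]S]S ⇒ [[[S]S]S]S   [S → [ S ] S]
[[[S]S]S]S ⇒ [[[[S]S]S]S]S   [S → [ S ] S]
[[[[S]S]S]S]S ⇒ [[[[[]]S]S]S]S   [S → [ ]]
[[[[[]]S]S]S]S ⇒ [[[[[]][]]S]S]S   [S → [ ]]
[[[[[]][]]S]S]S ⇒ [[[[[]][]][]]S]S   [S → [ ]]
[[[[[]][]][]]S]S ⇒ [[[[[]][]][]][]]S   [S → [ ]]
[[[[[]][]][]][]]S ⇒ [[[[[]][]][]][]][]   [S → [ ]]

S ⇒ [S]S ⇒ [[S]S]S ⇒ [[[S]S]S]S ⇒ [[[[S]S]S]S]S ⇒ [[[[[]]S]S]S]S ⇒ [[[[[]][]]S]S]S ⇒ [[[[[]][]][]]S]S ⇒ [[[[[]][]][]][]]S ⇒ [[[[[]][]][]][]][]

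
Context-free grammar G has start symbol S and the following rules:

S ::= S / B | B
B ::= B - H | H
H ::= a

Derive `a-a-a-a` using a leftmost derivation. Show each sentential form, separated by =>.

S=>B=>B-H=>B-H-H=>B-H-H-H=>H-H-H-H=>a-H-H-H=>a-a-H-H=>a-a-a-H=>a-a-a-a

S => B   [S ::= B]
B => B-H   [B ::= B - H]
B-H => B-H-H   [B ::= B - H]
B-H-H => B-H-H-H   [B ::= B - H]
B-H-H-H => H-H-H-H   [B ::= H]
H-H-H-H => a-H-H-H   [H ::= a]
a-H-H-H => a-a-H-H   [H ::= a]
a-a-H-H => a-a-a-H   [H ::= a]
a-a-a-H => a-a-a-a   [H ::= a]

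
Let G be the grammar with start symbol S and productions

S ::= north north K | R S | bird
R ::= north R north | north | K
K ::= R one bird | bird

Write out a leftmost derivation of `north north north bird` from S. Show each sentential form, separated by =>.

S => R S   [S ::= R S]
R S => north R north S   [R ::= north R north]
north R north S => north north north S   [R ::= north]
north north north S => north north north bird   [S ::= bird]

S => R S => north R north S => north north north S => north north north bird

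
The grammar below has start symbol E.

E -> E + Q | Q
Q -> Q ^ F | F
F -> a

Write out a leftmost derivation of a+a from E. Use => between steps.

E => E+Q   [E -> E + Q]
E+Q => Q+Q   [E -> Q]
Q+Q => F+Q   [Q -> F]
F+Q => a+Q   [F -> a]
a+Q => a+F   [Q -> F]
a+F => a+a   [F -> a]

E=>E+Q=>Q+Q=>F+Q=>a+Q=>a+F=>a+a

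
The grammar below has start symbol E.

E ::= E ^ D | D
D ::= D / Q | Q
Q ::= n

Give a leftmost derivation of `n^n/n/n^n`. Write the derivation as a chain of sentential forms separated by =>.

E => E^D   [E ::= E ^ D]
E^D => E^D^D   [E ::= E ^ D]
E^D^D => D^D^D   [E ::= D]
D^D^D => Q^D^D   [D ::= Q]
Q^D^D => n^D^D   [Q ::= n]
n^D^D => n^D/Q^D   [D ::= D / Q]
n^D/Q^D => n^D/Q/Q^D   [D ::= D / Q]
n^D/Q/Q^D => n^Q/Q/Q^D   [D ::= Q]
n^Q/Q/Q^D => n^n/Q/Q^D   [Q ::= n]
n^n/Q/Q^D => n^n/n/Q^D   [Q ::= n]
n^n/n/Q^D => n^n/n/n^D   [Q ::= n]
n^n/n/n^D => n^n/n/n^Q   [D ::= Q]
n^n/n/n^Q => n^n/n/n^n   [Q ::= n]

E => E^D => E^D^D => D^D^D => Q^D^D => n^D^D => n^D/Q^D => n^D/Q/Q^D => n^Q/Q/Q^D => n^n/Q/Q^D => n^n/n/Q^D => n^n/n/n^D => n^n/n/n^Q => n^n/n/n^n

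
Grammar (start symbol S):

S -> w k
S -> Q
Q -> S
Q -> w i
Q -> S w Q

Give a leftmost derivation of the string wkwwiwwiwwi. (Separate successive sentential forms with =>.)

S => Q   [S -> Q]
Q => SwQ   [Q -> S w Q]
SwQ => wkwQ   [S -> w k]
wkwQ => wkwSwQ   [Q -> S w Q]
wkwSwQ => wkwQwQ   [S -> Q]
wkwQwQ => wkwSwQwQ   [Q -> S w Q]
wkwSwQwQ => wkwQwQwQ   [S -> Q]
wkwQwQwQ => wkwwiwQwQ   [Q -> w i]
wkwwiwQwQ => wkwwiwwiwQ   [Q -> w i]
wkwwiwwiwQ => wkwwiwwiwwi   [Q -> w i]

S => Q => SwQ => wkwQ => wkwSwQ => wkwQwQ => wkwSwQwQ => wkwQwQwQ => wkwwiwQwQ => wkwwiwwiwQ => wkwwiwwiwwi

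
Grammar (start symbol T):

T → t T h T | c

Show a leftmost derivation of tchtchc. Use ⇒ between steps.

T ⇒ tThT   [T → t T h T]
tThT ⇒ tchT   [T → c]
tchT ⇒ tchtThT   [T → t T h T]
tchtThT ⇒ tchtchT   [T → c]
tchtchT ⇒ tchtchc   [T → c]

T ⇒ tThT ⇒ tchT ⇒ tchtThT ⇒ tchtchT ⇒ tchtchc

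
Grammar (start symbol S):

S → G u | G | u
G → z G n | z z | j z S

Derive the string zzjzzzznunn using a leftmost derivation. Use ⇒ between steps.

S ⇒ G   [S → G]
G ⇒ zGn   [G → z G n]
zGn ⇒ zzGnn   [G → z G n]
zzGnn ⇒ zzjzSnn   [G → j z S]
zzjzSnn ⇒ zzjzGunn   [S → G u]
zzjzGunn ⇒ zzjzzGnunn   [G → z G n]
zzjzzGnunn ⇒ zzjzzzznunn   [G → z z]

S⇒G⇒zGn⇒zzGnn⇒zzjzSnn⇒zzjzGunn⇒zzjzzGnunn⇒zzjzzzznunn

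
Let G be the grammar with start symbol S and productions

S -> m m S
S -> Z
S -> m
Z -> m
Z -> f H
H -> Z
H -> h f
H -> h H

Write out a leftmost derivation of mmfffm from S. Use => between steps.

S => mmS   [S -> m m S]
mmS => mmZ   [S -> Z]
mmZ => mmfH   [Z -> f H]
mmfH => mmfZ   [H -> Z]
mmfZ => mmffH   [Z -> f H]
mmffH => mmffZ   [H -> Z]
mmffZ => mmfffH   [Z -> f H]
mmfffH => mmfffZ   [H -> Z]
mmfffZ => mmfffm   [Z -> m]

S => mmS => mmZ => mmfH => mmfZ => mmffH => mmffZ => mmfffH => mmfffZ => mmfffm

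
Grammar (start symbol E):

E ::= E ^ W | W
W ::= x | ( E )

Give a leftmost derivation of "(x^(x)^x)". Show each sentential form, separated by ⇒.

E ⇒ W ⇒ (E) ⇒ (E^W) ⇒ (E^W^W) ⇒ (W^W^W) ⇒ (x^W^W) ⇒ (x^(E)^W) ⇒ (x^(W)^W) ⇒ (x^(x)^W) ⇒ (x^(x)^x)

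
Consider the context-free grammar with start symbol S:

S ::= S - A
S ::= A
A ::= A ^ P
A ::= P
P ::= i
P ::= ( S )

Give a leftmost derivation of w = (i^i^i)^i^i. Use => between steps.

S => A => A^P => A^P^P => P^P^P => (S)^P^P => (A)^P^P => (A^P)^P^P => (A^P^P)^P^P => (P^P^P)^P^P => (i^P^P)^P^P => (i^i^P)^P^P => (i^i^i)^P^P => (i^i^i)^i^P => (i^i^i)^i^i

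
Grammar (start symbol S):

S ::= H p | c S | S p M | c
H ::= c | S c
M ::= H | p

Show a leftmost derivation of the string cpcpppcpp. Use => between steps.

S=>SpM=>SpMpM=>cpMpM=>cpHpM=>cpScpM=>cpSpMcpM=>cpHppMcpM=>cpcppMcpM=>cpcpppcpM=>cpcpppcpp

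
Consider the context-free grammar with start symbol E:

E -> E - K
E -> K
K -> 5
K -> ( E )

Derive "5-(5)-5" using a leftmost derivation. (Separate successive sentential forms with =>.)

E => E-K => E-K-K => K-K-K => 5-K-K => 5-(E)-K => 5-(K)-K => 5-(5)-K => 5-(5)-5

E => E-K   [E -> E - K]
E-K => E-K-K   [E -> E - K]
E-K-K => K-K-K   [E -> K]
K-K-K => 5-K-K   [K -> 5]
5-K-K => 5-(E)-K   [K -> ( E )]
5-(E)-K => 5-(K)-K   [E -> K]
5-(K)-K => 5-(5)-K   [K -> 5]
5-(5)-K => 5-(5)-5   [K -> 5]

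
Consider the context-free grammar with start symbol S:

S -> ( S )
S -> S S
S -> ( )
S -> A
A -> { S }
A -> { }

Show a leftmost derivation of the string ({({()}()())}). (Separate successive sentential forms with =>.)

S=>(S)=>(A)=>({S})=>({(S)})=>({(SS)})=>({(SSS)})=>({(ASS)})=>({({S}SS)})=>({({()}SS)})=>({({()}()S)})=>({({()}()())})

S => (S)   [S -> ( S )]
(S) => (A)   [S -> A]
(A) => ({S})   [A -> { S }]
({S}) => ({(S)})   [S -> ( S )]
({(S)}) => ({(SS)})   [S -> S S]
({(SS)}) => ({(SSS)})   [S -> S S]
({(SSS)}) => ({(ASS)})   [S -> A]
({(ASS)}) => ({({S}SS)})   [A -> { S }]
({({S}SS)}) => ({({()}SS)})   [S -> ( )]
({({()}SS)}) => ({({()}()S)})   [S -> ( )]
({({()}()S)}) => ({({()}()())})   [S -> ( )]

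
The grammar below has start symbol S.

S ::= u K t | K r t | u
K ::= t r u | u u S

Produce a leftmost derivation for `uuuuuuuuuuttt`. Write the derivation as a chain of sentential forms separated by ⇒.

S ⇒ uKt ⇒ uuuSt ⇒ uuuuKtt ⇒ uuuuuuStt ⇒ uuuuuuuKttt ⇒ uuuuuuuuuSttt ⇒ uuuuuuuuuuttt

S ⇒ uKt   [S ::= u K t]
uKt ⇒ uuuSt   [K ::= u u S]
uuuSt ⇒ uuuuKtt   [S ::= u K t]
uuuuKtt ⇒ uuuuuuStt   [K ::= u u S]
uuuuuuStt ⇒ uuuuuuuKttt   [S ::= u K t]
uuuuuuuKttt ⇒ uuuuuuuuuSttt   [K ::= u u S]
uuuuuuuuuSttt ⇒ uuuuuuuuuuttt   [S ::= u]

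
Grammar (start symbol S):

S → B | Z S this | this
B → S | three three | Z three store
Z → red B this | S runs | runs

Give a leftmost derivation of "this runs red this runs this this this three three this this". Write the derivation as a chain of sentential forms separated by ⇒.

S ⇒ Z S this   [S → Z S this]
Z S this ⇒ S runs S this   [Z → S runs]
S runs S this ⇒ this runs S this   [S → this]
this runs S this ⇒ this runs Z S this this   [S → Z S this]
this runs Z S this this ⇒ this runs red B this S this this   [Z → red B this]
this runs red B this S this this ⇒ this runs red S this S this this   [B → S]
this runs red S this S this this ⇒ this runs red Z S this this S this this   [S → Z S this]
this runs red Z S this this S this this ⇒ this runs red S runs S this this S this this   [Z → S runs]
this runs red S runs S this this S this this ⇒ this runs red this runs S this this S this this   [S → this]
this runs red this runs S this this S this this ⇒ this runs red this runs this this this S this this   [S → this]
this runs red this runs this this this S this this ⇒ this runs red this runs this this this B this this   [S → B]
this runs red this runs this this this B this this ⇒ this runs red this runs this this this three three this this   [B → three three]

S ⇒ Z S this ⇒ S runs S this ⇒ this runs S this ⇒ this runs Z S this this ⇒ this runs red B this S this this ⇒ this runs red S this S this this ⇒ this runs red Z S this this S this this ⇒ this runs red S runs S this this S this this ⇒ this runs red this runs S this this S this this ⇒ this runs red this runs this this this S this this ⇒ this runs red this runs this this this B this this ⇒ this runs red this runs this this this three three this this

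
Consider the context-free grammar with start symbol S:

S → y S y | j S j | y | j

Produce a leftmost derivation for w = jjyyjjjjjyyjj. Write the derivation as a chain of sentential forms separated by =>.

S => jSj   [S → j S j]
jSj => jjSjj   [S → j S j]
jjSjj => jjySyjj   [S → y S y]
jjySyjj => jjyySyyjj   [S → y S y]
jjyySyyjj => jjyyjSjyyjj   [S → j S j]
jjyyjSjyyjj => jjyyjjSjjyyjj   [S → j S j]
jjyyjjSjjyyjj => jjyyjjjjjyyjj   [S → j]

S => jSj => jjSjj => jjySyjj => jjyySyyjj => jjyyjSjyyjj => jjyyjjSjjyyjj => jjyyjjjjjyyjj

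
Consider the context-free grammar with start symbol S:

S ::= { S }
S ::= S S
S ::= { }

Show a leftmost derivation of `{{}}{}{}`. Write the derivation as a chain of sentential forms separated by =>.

S => SS => SSS => {S}SS => {{}}SS => {{}}{}S => {{}}{}{}

S => SS   [S ::= S S]
SS => SSS   [S ::= S S]
SSS => {S}SS   [S ::= { S }]
{S}SS => {{}}SS   [S ::= { }]
{{}}SS => {{}}{}S   [S ::= { }]
{{}}{}S => {{}}{}{}   [S ::= { }]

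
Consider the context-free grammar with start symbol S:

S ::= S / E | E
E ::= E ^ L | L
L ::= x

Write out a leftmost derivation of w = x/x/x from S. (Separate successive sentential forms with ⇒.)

S ⇒ S/E   [S ::= S / E]
S/E ⇒ S/E/E   [S ::= S / E]
S/E/E ⇒ E/E/E   [S ::= E]
E/E/E ⇒ L/E/E   [E ::= L]
L/E/E ⇒ x/E/E   [L ::= x]
x/E/E ⇒ x/L/E   [E ::= L]
x/L/E ⇒ x/x/E   [L ::= x]
x/x/E ⇒ x/x/L   [E ::= L]
x/x/L ⇒ x/x/x   [L ::= x]

S ⇒ S/E ⇒ S/E/E ⇒ E/E/E ⇒ L/E/E ⇒ x/E/E ⇒ x/L/E ⇒ x/x/E ⇒ x/x/L ⇒ x/x/x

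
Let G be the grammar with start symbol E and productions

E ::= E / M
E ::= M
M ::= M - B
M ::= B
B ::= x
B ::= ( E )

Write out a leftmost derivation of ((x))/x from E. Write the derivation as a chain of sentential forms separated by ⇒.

E ⇒ E/M   [E ::= E / M]
E/M ⇒ M/M   [E ::= M]
M/M ⇒ B/M   [M ::= B]
B/M ⇒ (E)/M   [B ::= ( E )]
(E)/M ⇒ (M)/M   [E ::= M]
(M)/M ⇒ (B)/M   [M ::= B]
(B)/M ⇒ ((E))/M   [B ::= ( E )]
((E))/M ⇒ ((M))/M   [E ::= M]
((M))/M ⇒ ((B))/M   [M ::= B]
((B))/M ⇒ ((x))/M   [B ::= x]
((x))/M ⇒ ((x))/B   [M ::= B]
((x))/B ⇒ ((x))/x   [B ::= x]

E⇒E/M⇒M/M⇒B/M⇒(E)/M⇒(M)/M⇒(B)/M⇒((E))/M⇒((M))/M⇒((B))/M⇒((x))/M⇒((x))/B⇒((x))/x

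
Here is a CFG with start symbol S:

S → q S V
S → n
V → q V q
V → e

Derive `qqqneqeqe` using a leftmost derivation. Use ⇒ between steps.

S⇒qSV⇒qqSVV⇒qqqSVVV⇒qqqnVVV⇒qqqneVV⇒qqqneqVqV⇒qqqneqeqV⇒qqqneqeqe

S ⇒ qSV   [S → q S V]
qSV ⇒ qqSVV   [S → q S V]
qqSVV ⇒ qqqSVVV   [S → q S V]
qqqSVVV ⇒ qqqnVVV   [S → n]
qqqnVVV ⇒ qqqneVV   [V → e]
qqqneVV ⇒ qqqneqVqV   [V → q V q]
qqqneqVqV ⇒ qqqneqeqV   [V → e]
qqqneqeqV ⇒ qqqneqeqe   [V → e]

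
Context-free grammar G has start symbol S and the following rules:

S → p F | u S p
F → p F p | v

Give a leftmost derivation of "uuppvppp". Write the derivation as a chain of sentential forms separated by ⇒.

S ⇒ uSp ⇒ uuSpp ⇒ uupFpp ⇒ uuppFppp ⇒ uuppvppp

S ⇒ uSp   [S → u S p]
uSp ⇒ uuSpp   [S → u S p]
uuSpp ⇒ uupFpp   [S → p F]
uupFpp ⇒ uuppFppp   [F → p F p]
uuppFppp ⇒ uuppvppp   [F → v]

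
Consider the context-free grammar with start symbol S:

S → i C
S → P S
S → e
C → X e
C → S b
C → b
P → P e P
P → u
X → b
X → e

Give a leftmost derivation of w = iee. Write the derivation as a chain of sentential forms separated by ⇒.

S ⇒ iC   [S → i C]
iC ⇒ iXe   [C → X e]
iXe ⇒ iee   [X → e]

S⇒iC⇒iXe⇒iee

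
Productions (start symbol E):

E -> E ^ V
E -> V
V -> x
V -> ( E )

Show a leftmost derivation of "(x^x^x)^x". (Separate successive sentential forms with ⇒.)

E⇒E^V⇒V^V⇒(E)^V⇒(E^V)^V⇒(E^V^V)^V⇒(V^V^V)^V⇒(x^V^V)^V⇒(x^x^V)^V⇒(x^x^x)^V⇒(x^x^x)^x

E ⇒ E^V   [E -> E ^ V]
E^V ⇒ V^V   [E -> V]
V^V ⇒ (E)^V   [V -> ( E )]
(E)^V ⇒ (E^V)^V   [E -> E ^ V]
(E^V)^V ⇒ (E^V^V)^V   [E -> E ^ V]
(E^V^V)^V ⇒ (V^V^V)^V   [E -> V]
(V^V^V)^V ⇒ (x^V^V)^V   [V -> x]
(x^V^V)^V ⇒ (x^x^V)^V   [V -> x]
(x^x^V)^V ⇒ (x^x^x)^V   [V -> x]
(x^x^x)^V ⇒ (x^x^x)^x   [V -> x]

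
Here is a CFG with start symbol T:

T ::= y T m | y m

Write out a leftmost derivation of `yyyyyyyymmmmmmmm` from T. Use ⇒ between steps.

T ⇒ yTm ⇒ yyTmm ⇒ yyyTmmm ⇒ yyyyTmmmm ⇒ yyyyyTmmmmm ⇒ yyyyyyTmmmmmm ⇒ yyyyyyyTmmmmmmm ⇒ yyyyyyyymmmmmmmm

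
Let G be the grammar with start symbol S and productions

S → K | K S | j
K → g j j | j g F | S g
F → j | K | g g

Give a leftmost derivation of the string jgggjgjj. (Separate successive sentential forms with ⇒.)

S ⇒ KS   [S → K S]
KS ⇒ jgFS   [K → j g F]
jgFS ⇒ jgggS   [F → g g]
jgggS ⇒ jgggKS   [S → K S]
jgggKS ⇒ jgggjgFS   [K → j g F]
jgggjgFS ⇒ jgggjgjS   [F → j]
jgggjgjS ⇒ jgggjgjj   [S → j]

S ⇒ KS ⇒ jgFS ⇒ jgggS ⇒ jgggKS ⇒ jgggjgFS ⇒ jgggjgjS ⇒ jgggjgjj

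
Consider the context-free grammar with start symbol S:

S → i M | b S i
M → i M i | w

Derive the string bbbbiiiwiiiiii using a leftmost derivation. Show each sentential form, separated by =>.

S=>bSi=>bbSii=>bbbSiii=>bbbbSiiii=>bbbbiMiiii=>bbbbiiMiiiii=>bbbbiiiMiiiiii=>bbbbiiiwiiiiii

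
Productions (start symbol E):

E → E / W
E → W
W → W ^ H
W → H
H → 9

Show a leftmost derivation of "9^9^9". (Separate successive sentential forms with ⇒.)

E ⇒ W ⇒ W^H ⇒ W^H^H ⇒ H^H^H ⇒ 9^H^H ⇒ 9^9^H ⇒ 9^9^9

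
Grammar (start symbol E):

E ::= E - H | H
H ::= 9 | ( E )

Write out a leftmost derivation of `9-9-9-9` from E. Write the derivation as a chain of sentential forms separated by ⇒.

E ⇒ E-H ⇒ E-H-H ⇒ E-H-H-H ⇒ H-H-H-H ⇒ 9-H-H-H ⇒ 9-9-H-H ⇒ 9-9-9-H ⇒ 9-9-9-9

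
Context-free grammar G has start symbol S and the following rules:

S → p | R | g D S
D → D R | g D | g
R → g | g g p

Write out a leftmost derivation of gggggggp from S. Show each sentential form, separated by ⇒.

S ⇒ gDS   [S → g D S]
gDS ⇒ ggDS   [D → g D]
ggDS ⇒ gggDS   [D → g D]
gggDS ⇒ gggDRS   [D → D R]
gggDRS ⇒ gggDRRS   [D → D R]
gggDRRS ⇒ ggggDRRS   [D → g D]
ggggDRRS ⇒ gggggRRS   [D → g]
gggggRRS ⇒ ggggggRS   [R → g]
ggggggRS ⇒ gggggggS   [R → g]
gggggggS ⇒ gggggggp   [S → p]

S⇒gDS⇒ggDS⇒gggDS⇒gggDRS⇒gggDRRS⇒ggggDRRS⇒gggggRRS⇒ggggggRS⇒gggggggS⇒gggggggp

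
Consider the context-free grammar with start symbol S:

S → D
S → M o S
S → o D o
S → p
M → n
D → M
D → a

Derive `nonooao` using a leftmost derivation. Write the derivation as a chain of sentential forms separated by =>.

S => MoS   [S → M o S]
MoS => noS   [M → n]
noS => noMoS   [S → M o S]
noMoS => nonoS   [M → n]
nonoS => nonooDo   [S → o D o]
nonooDo => nonooao   [D → a]

S => MoS => noS => noMoS => nonoS => nonooDo => nonooao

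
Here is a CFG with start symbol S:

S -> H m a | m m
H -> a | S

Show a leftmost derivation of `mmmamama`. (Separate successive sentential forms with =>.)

S => Hma   [S -> H m a]
Hma => Sma   [H -> S]
Sma => Hmama   [S -> H m a]
Hmama => Smama   [H -> S]
Smama => Hmamama   [S -> H m a]
Hmamama => Smamama   [H -> S]
Smamama => mmmamama   [S -> m m]

S => Hma => Sma => Hmama => Smama => Hmamama => Smamama => mmmamama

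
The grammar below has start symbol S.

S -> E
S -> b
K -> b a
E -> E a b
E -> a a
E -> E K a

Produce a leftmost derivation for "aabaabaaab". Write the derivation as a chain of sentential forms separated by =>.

S => E => Eab => EKaab => EKaKaab => aaKaKaab => aabaaKaab => aabaabaaab

S => E   [S -> E]
E => Eab   [E -> E a b]
Eab => EKaab   [E -> E K a]
EKaab => EKaKaab   [E -> E K a]
EKaKaab => aaKaKaab   [E -> a a]
aaKaKaab => aabaaKaab   [K -> b a]
aabaaKaab => aabaabaaab   [K -> b a]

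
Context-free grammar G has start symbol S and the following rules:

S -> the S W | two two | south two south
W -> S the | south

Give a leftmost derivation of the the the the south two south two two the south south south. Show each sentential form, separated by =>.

S => the S W   [S -> the S W]
the S W => the the S W W   [S -> the S W]
the the S W W => the the the S W W W   [S -> the S W]
the the the S W W W => the the the the S W W W W   [S -> the S W]
the the the the S W W W W => the the the the south two south W W W W   [S -> south two south]
the the the the south two south W W W W => the the the the south two south S the W W W   [W -> S the]
the the the the south two south S the W W W => the the the the south two south two two the W W W   [S -> two two]
the the the the south two south two two the W W W => the the the the south two south two two the south W W   [W -> south]
the the the the south two south two two the south W W => the the the the south two south two two the south south W   [W -> south]
the the the the south two south two two the south south W => the the the the south two south two two the south south south   [W -> south]

S => the S W => the the S W W => the the the S W W W => the the the the S W W W W => the the the the south two south W W W W => the the the the south two south S the W W W => the the the the south two south two two the W W W => the the the the south two south two two the south W W => the the the the south two south two two the south south W => the the the the south two south two two the south south south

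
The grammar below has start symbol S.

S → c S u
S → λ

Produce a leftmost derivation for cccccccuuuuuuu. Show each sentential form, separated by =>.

S => cSu   [S → c S u]
cSu => ccSuu   [S → c S u]
ccSuu => cccSuuu   [S → c S u]
cccSuuu => ccccSuuuu   [S → c S u]
ccccSuuuu => cccccSuuuuu   [S → c S u]
cccccSuuuuu => ccccccSuuuuuu   [S → c S u]
ccccccSuuuuuu => cccccccSuuuuuuu   [S → c S u]
cccccccSuuuuuuu => cccccccuuuuuuu   [S → λ]

S=>cSu=>ccSuu=>cccSuuu=>ccccSuuuu=>cccccSuuuuu=>ccccccSuuuuuu=>cccccccSuuuuuuu=>cccccccuuuuuuu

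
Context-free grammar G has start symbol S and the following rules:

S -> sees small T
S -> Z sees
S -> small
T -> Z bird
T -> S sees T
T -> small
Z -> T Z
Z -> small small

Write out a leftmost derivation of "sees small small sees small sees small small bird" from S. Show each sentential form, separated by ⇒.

S ⇒ sees small T   [S -> sees small T]
sees small T ⇒ sees small S sees T   [T -> S sees T]
sees small S sees T ⇒ sees small small sees T   [S -> small]
sees small small sees T ⇒ sees small small sees S sees T   [T -> S sees T]
sees small small sees S sees T ⇒ sees small small sees small sees T   [S -> small]
sees small small sees small sees T ⇒ sees small small sees small sees Z bird   [T -> Z bird]
sees small small sees small sees Z bird ⇒ sees small small sees small sees small small bird   [Z -> small small]

S ⇒ sees small T ⇒ sees small S sees T ⇒ sees small small sees T ⇒ sees small small sees S sees T ⇒ sees small small sees small sees T ⇒ sees small small sees small sees Z bird ⇒ sees small small sees small sees small small bird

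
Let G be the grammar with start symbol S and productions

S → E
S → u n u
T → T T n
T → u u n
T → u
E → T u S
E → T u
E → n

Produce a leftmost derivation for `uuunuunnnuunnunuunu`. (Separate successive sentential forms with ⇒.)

S ⇒ E   [S → E]
E ⇒ TuS   [E → T u S]
TuS ⇒ TTnuS   [T → T T n]
TTnuS ⇒ TTnTnuS   [T → T T n]
TTnTnuS ⇒ TTnTnTnuS   [T → T T n]
TTnTnTnuS ⇒ uTnTnTnuS   [T → u]
uTnTnTnuS ⇒ uTTnnTnTnuS   [T → T T n]
uTTnnTnTnuS ⇒ uuunTnnTnTnuS   [T → u u n]
uuunTnnTnTnuS ⇒ uuunuunnnTnTnuS   [T → u u n]
uuunuunnnTnTnuS ⇒ uuunuunnnuunnTnuS   [T → u u n]
uuunuunnnuunnTnuS ⇒ uuunuunnnuunnunuS   [T → u]
uuunuunnnuunnunuS ⇒ uuunuunnnuunnunuunu   [S → u n u]

S⇒E⇒TuS⇒TTnuS⇒TTnTnuS⇒TTnTnTnuS⇒uTnTnTnuS⇒uTTnnTnTnuS⇒uuunTnnTnTnuS⇒uuunuunnnTnTnuS⇒uuunuunnnuunnTnuS⇒uuunuunnnuunnunuS⇒uuunuunnnuunnunuunu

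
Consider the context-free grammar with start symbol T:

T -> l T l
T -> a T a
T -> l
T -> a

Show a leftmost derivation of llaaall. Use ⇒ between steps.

T ⇒ lTl ⇒ llTll ⇒ llaTall ⇒ llaaall

T ⇒ lTl   [T -> l T l]
lTl ⇒ llTll   [T -> l T l]
llTll ⇒ llaTall   [T -> a T a]
llaTall ⇒ llaaall   [T -> a]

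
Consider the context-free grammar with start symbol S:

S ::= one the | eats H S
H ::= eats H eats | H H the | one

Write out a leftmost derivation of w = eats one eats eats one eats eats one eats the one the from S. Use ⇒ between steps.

S ⇒ eats H S ⇒ eats one S ⇒ eats one eats H S ⇒ eats one eats H H the S ⇒ eats one eats eats H eats H the S ⇒ eats one eats eats one eats H the S ⇒ eats one eats eats one eats eats H eats the S ⇒ eats one eats eats one eats eats one eats the S ⇒ eats one eats eats one eats eats one eats the one the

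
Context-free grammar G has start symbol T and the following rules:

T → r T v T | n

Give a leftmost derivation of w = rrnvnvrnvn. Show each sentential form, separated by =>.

T => rTvT => rrTvTvT => rrnvTvT => rrnvnvT => rrnvnvrTvT => rrnvnvrnvT => rrnvnvrnvn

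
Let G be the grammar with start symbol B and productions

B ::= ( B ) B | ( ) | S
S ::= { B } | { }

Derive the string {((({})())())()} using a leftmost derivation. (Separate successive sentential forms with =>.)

B => S   [B ::= S]
S => {B}   [S ::= { B }]
{B} => {(B)B}   [B ::= ( B ) B]
{(B)B} => {((B)B)B}   [B ::= ( B ) B]
{((B)B)B} => {(((B)B)B)B}   [B ::= ( B ) B]
{(((B)B)B)B} => {(((S)B)B)B}   [B ::= S]
{(((S)B)B)B} => {((({})B)B)B}   [S ::= { }]
{((({})B)B)B} => {((({})())B)B}   [B ::= ( )]
{((({})())B)B} => {((({})())())B}   [B ::= ( )]
{((({})())())B} => {((({})())())()}   [B ::= ( )]

B => S => {B} => {(B)B} => {((B)B)B} => {(((B)B)B)B} => {(((S)B)B)B} => {((({})B)B)B} => {((({})())B)B} => {((({})())())B} => {((({})())())()}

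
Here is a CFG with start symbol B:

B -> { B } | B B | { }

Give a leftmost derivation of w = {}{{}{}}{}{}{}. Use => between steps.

B=>BB=>{}B=>{}BB=>{}{B}B=>{}{BB}B=>{}{{}B}B=>{}{{}{}}B=>{}{{}{}}BB=>{}{{}{}}BBB=>{}{{}{}}{}BB=>{}{{}{}}{}{}B=>{}{{}{}}{}{}{}

B => BB   [B -> B B]
BB => {}B   [B -> { }]
{}B => {}BB   [B -> B B]
{}BB => {}{B}B   [B -> { B }]
{}{B}B => {}{BB}B   [B -> B B]
{}{BB}B => {}{{}B}B   [B -> { }]
{}{{}B}B => {}{{}{}}B   [B -> { }]
{}{{}{}}B => {}{{}{}}BB   [B -> B B]
{}{{}{}}BB => {}{{}{}}BBB   [B -> B B]
{}{{}{}}BBB => {}{{}{}}{}BB   [B -> { }]
{}{{}{}}{}BB => {}{{}{}}{}{}B   [B -> { }]
{}{{}{}}{}{}B => {}{{}{}}{}{}{}   [B -> { }]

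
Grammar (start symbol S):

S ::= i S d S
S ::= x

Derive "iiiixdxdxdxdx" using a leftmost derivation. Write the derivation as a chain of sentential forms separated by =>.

S => iSdS => iiSdSdS => iiiSdSdSdS => iiiiSdSdSdSdS => iiiixdSdSdSdS => iiiixdxdSdSdS => iiiixdxdxdSdS => iiiixdxdxdxdS => iiiixdxdxdxdx

S => iSdS   [S ::= i S d S]
iSdS => iiSdSdS   [S ::= i S d S]
iiSdSdS => iiiSdSdSdS   [S ::= i S d S]
iiiSdSdSdS => iiiiSdSdSdSdS   [S ::= i S d S]
iiiiSdSdSdSdS => iiiixdSdSdSdS   [S ::= x]
iiiixdSdSdSdS => iiiixdxdSdSdS   [S ::= x]
iiiixdxdSdSdS => iiiixdxdxdSdS   [S ::= x]
iiiixdxdxdSdS => iiiixdxdxdxdS   [S ::= x]
iiiixdxdxdxdS => iiiixdxdxdxdx   [S ::= x]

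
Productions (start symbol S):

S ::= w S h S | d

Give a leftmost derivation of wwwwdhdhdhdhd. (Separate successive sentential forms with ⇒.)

S ⇒ wShS ⇒ wwShShS ⇒ wwwShShShS ⇒ wwwwShShShShS ⇒ wwwwdhShShShS ⇒ wwwwdhdhShShS ⇒ wwwwdhdhdhShS ⇒ wwwwdhdhdhdhS ⇒ wwwwdhdhdhdhd

S ⇒ wShS   [S ::= w S h S]
wShS ⇒ wwShShS   [S ::= w S h S]
wwShShS ⇒ wwwShShShS   [S ::= w S h S]
wwwShShShS ⇒ wwwwShShShShS   [S ::= w S h S]
wwwwShShShShS ⇒ wwwwdhShShShS   [S ::= d]
wwwwdhShShShS ⇒ wwwwdhdhShShS   [S ::= d]
wwwwdhdhShShS ⇒ wwwwdhdhdhShS   [S ::= d]
wwwwdhdhdhShS ⇒ wwwwdhdhdhdhS   [S ::= d]
wwwwdhdhdhdhS ⇒ wwwwdhdhdhdhd   [S ::= d]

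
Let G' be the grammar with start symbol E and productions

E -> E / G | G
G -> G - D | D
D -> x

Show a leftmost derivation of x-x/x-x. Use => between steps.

E=>E/G=>G/G=>G-D/G=>D-D/G=>x-D/G=>x-x/G=>x-x/G-D=>x-x/D-D=>x-x/x-D=>x-x/x-x

E => E/G   [E -> E / G]
E/G => G/G   [E -> G]
G/G => G-D/G   [G -> G - D]
G-D/G => D-D/G   [G -> D]
D-D/G => x-D/G   [D -> x]
x-D/G => x-x/G   [D -> x]
x-x/G => x-x/G-D   [G -> G - D]
x-x/G-D => x-x/D-D   [G -> D]
x-x/D-D => x-x/x-D   [D -> x]
x-x/x-D => x-x/x-x   [D -> x]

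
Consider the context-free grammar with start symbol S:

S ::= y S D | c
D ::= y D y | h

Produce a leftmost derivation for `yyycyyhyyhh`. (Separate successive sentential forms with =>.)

S => ySD => yySDD => yyySDDD => yyycDDD => yyycyDyDD => yyycyyDyyDD => yyycyyhyyDD => yyycyyhyyhD => yyycyyhyyhh

S => ySD   [S ::= y S D]
ySD => yySDD   [S ::= y S D]
yySDD => yyySDDD   [S ::= y S D]
yyySDDD => yyycDDD   [S ::= c]
yyycDDD => yyycyDyDD   [D ::= y D y]
yyycyDyDD => yyycyyDyyDD   [D ::= y D y]
yyycyyDyyDD => yyycyyhyyDD   [D ::= h]
yyycyyhyyDD => yyycyyhyyhD   [D ::= h]
yyycyyhyyhD => yyycyyhyyhh   [D ::= h]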